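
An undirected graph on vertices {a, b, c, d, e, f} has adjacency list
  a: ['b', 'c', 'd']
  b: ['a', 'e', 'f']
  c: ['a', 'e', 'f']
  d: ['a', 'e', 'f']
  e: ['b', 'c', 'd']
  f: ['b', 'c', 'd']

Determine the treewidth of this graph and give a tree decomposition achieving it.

Treewidth 3.
One optimal decomposition is:
Bags: B1 = {a, b, c, d}  B2 = {b, c, d, f}  B3 = {b, c, d, e}
Tree: B1–B2, B2–B3

Each bag holds 4 vertices, so the decomposition has width 3, which upper-bounds the treewidth. For the lower bound: the 4 vertex sets {a,b}, {d,f}, {c}, {e} are disjoint, each induces a connected subgraph, and every pair is joined by at least one edge of G. Contracting each set to a single vertex therefore yields K_{4} as a minor, and since treewidth is minor-monotone, tw(G) ≥ tw(K_{4}) = 3. Therefore the treewidth is 3.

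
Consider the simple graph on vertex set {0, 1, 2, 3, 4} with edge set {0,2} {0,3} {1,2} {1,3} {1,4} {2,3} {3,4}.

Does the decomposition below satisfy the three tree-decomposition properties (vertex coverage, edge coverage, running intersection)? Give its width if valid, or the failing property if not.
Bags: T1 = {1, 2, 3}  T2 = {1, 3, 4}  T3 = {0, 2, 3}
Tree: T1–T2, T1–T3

Checking the three conditions: (i) the bags cover all of {0, 1, 2, 3, 4}; (ii) for each edge, some bag contains both endpoints; (iii) the bags containing any fixed vertex form a subtree. All hold, so the decomposition is valid with width 3 − 1 = 2.

Yes; width 2.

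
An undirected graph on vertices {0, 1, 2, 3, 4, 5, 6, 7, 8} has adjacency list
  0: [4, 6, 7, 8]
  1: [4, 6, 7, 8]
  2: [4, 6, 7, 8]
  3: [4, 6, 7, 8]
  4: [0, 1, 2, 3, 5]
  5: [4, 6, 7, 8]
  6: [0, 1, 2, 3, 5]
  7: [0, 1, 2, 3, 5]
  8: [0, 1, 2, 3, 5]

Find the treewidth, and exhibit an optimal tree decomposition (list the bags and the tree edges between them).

Treewidth 4.
One such decomposition:
Bags: B1 = {0, 4, 6, 7, 8}  B2 = {1, 4, 6, 7, 8}  B3 = {2, 4, 6, 7, 8}  B4 = {4, 5, 6, 7, 8}  B5 = {3, 4, 6, 7, 8}
Tree: B1–B2, B2–B3, B3–B4, B4–B5

The largest bag has 5 vertices, giving width 4; this decomposition certifies tw(G) ≤ 4. For the lower bound: the 5 vertex sets {0,4}, {1,8}, {2,6}, {7}, {5} are disjoint, each induces a connected subgraph, and every pair is joined by at least one edge of G. Contracting each set to a single vertex therefore yields K_{5} as a minor, and since treewidth is minor-monotone, tw(G) ≥ tw(K_{5}) = 4. Combining the bounds, tw(G) = 4.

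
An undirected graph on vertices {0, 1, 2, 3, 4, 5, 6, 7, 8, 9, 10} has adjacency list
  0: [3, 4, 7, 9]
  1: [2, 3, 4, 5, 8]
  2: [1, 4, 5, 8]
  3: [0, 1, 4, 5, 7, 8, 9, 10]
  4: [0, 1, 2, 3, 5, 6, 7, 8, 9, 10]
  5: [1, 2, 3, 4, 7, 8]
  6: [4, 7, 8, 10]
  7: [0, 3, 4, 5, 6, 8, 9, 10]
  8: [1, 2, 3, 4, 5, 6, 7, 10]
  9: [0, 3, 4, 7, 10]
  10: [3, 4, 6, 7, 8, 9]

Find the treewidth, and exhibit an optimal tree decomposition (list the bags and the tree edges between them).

Each bag holds 5 vertices, so the decomposition has width 4, which upper-bounds the treewidth. Conversely, {1, 2, 4, 5, 8} is a clique of size 5, and the vertices of any clique must share a bag in every tree decomposition; so some bag has ≥ 5 vertices and tw(G) ≥ 4. Hence tw(G) = 4 exactly.

Treewidth 4.
Bags: B1 = {3, 4, 7, 8, 10}  B2 = {3, 4, 5, 7, 8}  B3 = {3, 4, 7, 9, 10}  B4 = {0, 3, 4, 7, 9}  B5 = {1, 3, 4, 5, 8}  B6 = {4, 6, 7, 8, 10}  B7 = {1, 2, 4, 5, 8}
Tree: B1–B2, B1–B3, B3–B4, B2–B5, B1–B6, B5–B7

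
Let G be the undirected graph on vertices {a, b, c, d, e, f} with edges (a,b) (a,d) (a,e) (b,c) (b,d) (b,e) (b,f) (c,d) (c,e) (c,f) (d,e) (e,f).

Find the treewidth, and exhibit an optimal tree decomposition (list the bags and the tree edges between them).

Each bag holds 4 vertices, so the decomposition has width 3, which upper-bounds the treewidth. Conversely, {b, c, d, e} is a clique of size 4, and the vertices of any clique must share a bag in every tree decomposition; so some bag has ≥ 4 vertices and tw(G) ≥ 3. Hence tw(G) = 3 exactly.

Treewidth 3.
Bags: B1 = {b, c, e, f}  B2 = {b, c, d, e}  B3 = {a, b, d, e}
Tree: B1–B2, B2–B3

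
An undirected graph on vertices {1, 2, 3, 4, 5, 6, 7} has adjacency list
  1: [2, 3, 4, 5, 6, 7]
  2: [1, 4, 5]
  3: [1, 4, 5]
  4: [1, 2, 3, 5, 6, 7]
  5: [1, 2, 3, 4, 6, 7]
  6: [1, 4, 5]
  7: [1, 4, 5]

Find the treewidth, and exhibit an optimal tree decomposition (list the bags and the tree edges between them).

Treewidth 3.
One optimal decomposition is:
Bags: B1 = {1, 4, 5, 7}  B2 = {1, 2, 4, 5}  B3 = {1, 3, 4, 5}  B4 = {1, 4, 5, 6}
Tree: B1–B2, B2–B3, B3–B4

The largest bag has 4 vertices, giving width 3; this decomposition certifies tw(G) ≤ 3. For the lower bound, the 4 vertices {1, 2, 4, 5} are pairwise adjacent, and any tree decomposition puts a clique entirely inside one bag — forcing width ≥ 3. Hence tw(G) = 3 exactly.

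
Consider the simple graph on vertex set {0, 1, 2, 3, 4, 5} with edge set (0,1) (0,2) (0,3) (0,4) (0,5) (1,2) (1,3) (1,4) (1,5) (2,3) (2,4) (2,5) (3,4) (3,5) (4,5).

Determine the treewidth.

A width-5 tree decomposition is:
Bags: B1 = {0, 1, 2, 3, 4, 5}
Tree: (single bag)
A single bag containing all 6 vertices is trivially a valid decomposition of width 5. Conversely, {0, 1, 2, 3, 4, 5} is a clique of size 6, and the vertices of any clique must share a bag in every tree decomposition; so some bag has ≥ 6 vertices and tw(G) ≥ 5. Hence tw(G) = 5 exactly.

5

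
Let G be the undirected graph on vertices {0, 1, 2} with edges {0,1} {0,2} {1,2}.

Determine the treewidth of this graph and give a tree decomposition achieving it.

Treewidth 2.
One such decomposition:
Bags: B1 = {0, 1, 2}
Tree: (single bag)

A single bag containing all 3 vertices is trivially a valid decomposition of width 2. On the other hand G contains the 3-clique {0, 1, 2}. A clique must lie in a single bag of any decomposition, so no decomposition can have width below 2. Therefore the treewidth is 2.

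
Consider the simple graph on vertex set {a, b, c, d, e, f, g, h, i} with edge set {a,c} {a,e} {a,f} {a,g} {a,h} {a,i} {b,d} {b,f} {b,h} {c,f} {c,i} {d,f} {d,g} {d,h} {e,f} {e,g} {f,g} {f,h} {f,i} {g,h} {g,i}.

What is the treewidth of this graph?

A width-3 tree decomposition is:
Bags: B1 = {d, f, g, h}  B2 = {a, f, g, h}  B3 = {a, f, g, i}  B4 = {a, c, f, i}  B5 = {a, e, f, g}  B6 = {b, d, f, h}
Tree: B1–B2, B2–B3, B3–B4, B2–B5, B1–B6
Each bag holds 4 vertices, so the decomposition has width 3, which upper-bounds the treewidth. On the other hand G contains the 4-clique {d, f, g, h}. A clique must lie in a single bag of any decomposition, so no decomposition can have width below 3. Combining the bounds, tw(G) = 3.

3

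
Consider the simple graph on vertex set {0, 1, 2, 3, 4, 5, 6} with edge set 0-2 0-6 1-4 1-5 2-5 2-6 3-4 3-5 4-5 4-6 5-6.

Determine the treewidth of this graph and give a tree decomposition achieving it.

The largest bag has 3 vertices, giving width 2; this decomposition certifies tw(G) ≤ 2. Conversely, {0, 2, 6} is a clique of size 3, and the vertices of any clique must share a bag in every tree decomposition; so some bag has ≥ 3 vertices and tw(G) ≥ 2. Therefore the treewidth is 2.

Treewidth 2.
Bags: B1 = {2, 5, 6}  B2 = {4, 5, 6}  B3 = {0, 2, 6}  B4 = {1, 4, 5}  B5 = {3, 4, 5}
Tree: B1–B2, B1–B3, B2–B4, B4–B5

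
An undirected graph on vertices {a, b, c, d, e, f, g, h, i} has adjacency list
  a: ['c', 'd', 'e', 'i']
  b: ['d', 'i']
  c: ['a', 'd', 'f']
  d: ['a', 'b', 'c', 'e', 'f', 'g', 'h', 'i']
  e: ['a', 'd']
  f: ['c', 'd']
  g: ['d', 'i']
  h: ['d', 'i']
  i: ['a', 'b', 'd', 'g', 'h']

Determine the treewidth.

2

A width-2 tree decomposition is:
Bags: B1 = {a, c, d}  B2 = {a, d, e}  B3 = {a, d, i}  B4 = {d, g, i}  B5 = {d, h, i}  B6 = {b, d, i}  B7 = {c, d, f}
Tree: B1–B2, B1–B3, B3–B4, B4–B5, B4–B6, B1–B7
Each bag holds 3 vertices, so the decomposition has width 2, which upper-bounds the treewidth. On the other hand G contains the 3-clique {a, d, e}. A clique must lie in a single bag of any decomposition, so no decomposition can have width below 2. The upper and lower bounds meet at 2, so that is the treewidth.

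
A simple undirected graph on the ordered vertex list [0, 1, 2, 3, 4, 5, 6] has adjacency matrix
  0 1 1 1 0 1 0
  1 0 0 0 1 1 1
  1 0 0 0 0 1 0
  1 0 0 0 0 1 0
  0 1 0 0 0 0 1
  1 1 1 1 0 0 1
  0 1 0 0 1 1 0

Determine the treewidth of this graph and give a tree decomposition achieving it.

The largest bag has 3 vertices, giving width 2; this decomposition certifies tw(G) ≤ 2. For the lower bound, the 3 vertices {1, 4, 6} are pairwise adjacent, and any tree decomposition puts a clique entirely inside one bag — forcing width ≥ 2. Hence tw(G) = 2 exactly.

Treewidth 2.
One such decomposition:
Bags: B1 = {0, 1, 5}  B2 = {0, 3, 5}  B3 = {0, 2, 5}  B4 = {1, 5, 6}  B5 = {1, 4, 6}
Tree: B1–B2, B1–B3, B1–B4, B4–B5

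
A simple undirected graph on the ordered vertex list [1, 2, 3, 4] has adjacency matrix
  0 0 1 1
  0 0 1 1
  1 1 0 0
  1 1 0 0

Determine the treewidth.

A width-2 tree decomposition is:
Bags: B1 = {1, 2, 3}  B2 = {1, 2, 4}
Tree: B1–B2
Every bag has size at most 3, so the width is 3 − 1 = 2 and tw(G) ≤ 2. Since 2–3–1–4–2 is a cycle in G, G is not acyclic. Forests are exactly the graphs of treewidth ≤ 1, so tw(G) ≥ 2. Combining the bounds, tw(G) = 2.

2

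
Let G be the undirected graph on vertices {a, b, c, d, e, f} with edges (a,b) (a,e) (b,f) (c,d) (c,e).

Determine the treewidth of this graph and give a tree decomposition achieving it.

Every bag has size at most 2, so the width is 2 − 1 = 1 and tw(G) ≤ 1. Any graph with an edge has treewidth ≥ 1, and G has the edge d–c. Combining the bounds, tw(G) = 1.

Treewidth 1.
Bags: B1 = {c, d}  B2 = {c, e}  B3 = {a, e}  B4 = {a, b}  B5 = {b, f}
Tree: B1–B2, B2–B3, B3–B4, B4–B5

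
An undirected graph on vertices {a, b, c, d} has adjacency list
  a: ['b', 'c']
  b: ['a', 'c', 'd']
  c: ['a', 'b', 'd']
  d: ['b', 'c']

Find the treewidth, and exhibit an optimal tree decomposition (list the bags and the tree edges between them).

Every bag has size at most 3, so the width is 3 − 1 = 2 and tw(G) ≤ 2. For the lower bound, the 3 vertices {b, c, d} are pairwise adjacent, and any tree decomposition puts a clique entirely inside one bag — forcing width ≥ 2. The upper and lower bounds meet at 2, so that is the treewidth.

Treewidth 2.
Bags: B1 = {a, b, c}  B2 = {b, c, d}
Tree: B1–B2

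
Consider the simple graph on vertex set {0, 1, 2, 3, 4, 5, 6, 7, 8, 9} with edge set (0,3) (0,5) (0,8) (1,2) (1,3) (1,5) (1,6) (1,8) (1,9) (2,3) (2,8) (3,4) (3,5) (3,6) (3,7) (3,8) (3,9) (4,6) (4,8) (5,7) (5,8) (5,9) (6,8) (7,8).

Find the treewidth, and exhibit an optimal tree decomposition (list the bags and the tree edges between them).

Treewidth 3.
One such decomposition:
Bags: B1 = {1, 3, 5, 8}  B2 = {0, 3, 5, 8}  B3 = {1, 3, 5, 9}  B4 = {3, 5, 7, 8}  B5 = {1, 2, 3, 8}  B6 = {1, 3, 6, 8}  B7 = {3, 4, 6, 8}
Tree: B1–B2, B1–B3, B2–B4, B1–B5, B5–B6, B6–B7

Every bag has size at most 4, so the width is 4 − 1 = 3 and tw(G) ≤ 3. For the lower bound, the 4 vertices {0, 3, 5, 8} are pairwise adjacent, and any tree decomposition puts a clique entirely inside one bag — forcing width ≥ 3. The upper and lower bounds meet at 3, so that is the treewidth.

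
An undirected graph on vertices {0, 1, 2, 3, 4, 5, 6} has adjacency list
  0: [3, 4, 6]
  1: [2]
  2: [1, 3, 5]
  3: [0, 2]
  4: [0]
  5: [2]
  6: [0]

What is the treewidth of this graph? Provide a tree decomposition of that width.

Treewidth 1.
One such decomposition:
Bags: B1 = {2, 3}  B2 = {1, 2}  B3 = {0, 3}  B4 = {0, 4}  B5 = {0, 6}  B6 = {2, 5}
Tree: B1–B2, B1–B3, B3–B4, B4–B5, B2–B6

Each bag holds 2 vertices, so the decomposition has width 1, which upper-bounds the treewidth. Any graph with an edge has treewidth ≥ 1, and G has the edge 2–3. Combining the bounds, tw(G) = 1.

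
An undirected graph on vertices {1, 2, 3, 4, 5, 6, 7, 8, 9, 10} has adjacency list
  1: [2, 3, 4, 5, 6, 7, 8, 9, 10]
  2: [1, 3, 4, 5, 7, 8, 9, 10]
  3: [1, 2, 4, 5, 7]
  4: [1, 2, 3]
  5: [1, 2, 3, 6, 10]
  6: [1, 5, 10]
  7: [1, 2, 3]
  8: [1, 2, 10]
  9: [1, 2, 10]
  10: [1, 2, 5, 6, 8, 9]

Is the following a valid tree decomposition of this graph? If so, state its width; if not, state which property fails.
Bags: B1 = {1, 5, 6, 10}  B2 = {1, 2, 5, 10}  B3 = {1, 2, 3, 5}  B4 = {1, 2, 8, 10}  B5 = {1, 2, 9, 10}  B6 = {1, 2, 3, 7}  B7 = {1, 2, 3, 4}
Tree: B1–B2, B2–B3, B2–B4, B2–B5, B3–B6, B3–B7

Vertex coverage: the bags together contain {1, 2, 3, 4, 5, 6, 7, 8, 9, 10}, the full vertex set. Edge coverage: each edge of G has both endpoints in at least one bag. Running intersection: for every vertex, the bags containing it form a connected subtree. All three properties hold, so this is a valid tree decomposition of width max|bag| − 1 = 3, and hence tw(G) ≤ 3.

Yes; width 3.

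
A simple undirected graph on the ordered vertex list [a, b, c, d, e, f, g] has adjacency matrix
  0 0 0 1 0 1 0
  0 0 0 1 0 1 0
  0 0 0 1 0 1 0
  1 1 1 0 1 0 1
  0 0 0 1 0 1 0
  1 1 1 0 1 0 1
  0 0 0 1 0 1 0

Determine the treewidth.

2

A width-2 tree decomposition is:
Bags: B1 = {d, e, f}  B2 = {b, d, f}  B3 = {c, d, f}  B4 = {d, f, g}  B5 = {a, d, f}
Tree: B1–B2, B2–B3, B3–B4, B4–B5
Every bag has size at most 3, so the width is 3 − 1 = 2 and tw(G) ≤ 2. Since f–e–d–b–f is a cycle in G, G is not acyclic. Forests are exactly the graphs of treewidth ≤ 1, so tw(G) ≥ 2. The upper and lower bounds meet at 2, so that is the treewidth.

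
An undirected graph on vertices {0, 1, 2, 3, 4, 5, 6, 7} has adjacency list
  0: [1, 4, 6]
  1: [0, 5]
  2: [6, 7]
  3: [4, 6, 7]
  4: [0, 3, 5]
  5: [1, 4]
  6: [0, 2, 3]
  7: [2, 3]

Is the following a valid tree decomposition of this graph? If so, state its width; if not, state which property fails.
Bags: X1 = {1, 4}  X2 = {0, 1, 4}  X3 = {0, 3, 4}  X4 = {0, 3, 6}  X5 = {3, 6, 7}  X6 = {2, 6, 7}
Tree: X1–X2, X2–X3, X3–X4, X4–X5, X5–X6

No — vertex 5 appears in no bag.

A tree decomposition must satisfy three properties: every vertex lies in some bag; for every edge, both endpoints lie together in some bag; and for every vertex, the bags containing it form a connected subtree. Here vertex 5 appears in no bag, so the decomposition is invalid.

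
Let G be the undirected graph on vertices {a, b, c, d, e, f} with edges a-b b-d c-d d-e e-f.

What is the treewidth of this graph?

A width-1 tree decomposition is:
Bags: B1 = {d, e}  B2 = {e, f}  B3 = {c, d}  B4 = {b, d}  B5 = {a, b}
Tree: B1–B2, B1–B3, B1–B4, B4–B5
Each bag holds 2 vertices, so the decomposition has width 1, which upper-bounds the treewidth. G has an edge, so its treewidth is at least 1. Therefore the treewidth is 1.

1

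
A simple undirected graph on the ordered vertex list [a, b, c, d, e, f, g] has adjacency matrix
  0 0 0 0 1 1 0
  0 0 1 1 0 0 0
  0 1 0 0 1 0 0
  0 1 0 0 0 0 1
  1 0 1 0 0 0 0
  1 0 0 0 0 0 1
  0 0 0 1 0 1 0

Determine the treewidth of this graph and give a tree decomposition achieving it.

Treewidth 2.
Bags: B1 = {b, d, g}  B2 = {b, c, g}  B3 = {c, e, g}  B4 = {a, e, g}  B5 = {a, f, g}
Tree: B1–B2, B2–B3, B3–B4, B4–B5

The largest bag has 3 vertices, giving width 2; this decomposition certifies tw(G) ≤ 2. Since g–d–b–c–e–a–f–g is a cycle in G, G is not acyclic. Forests are exactly the graphs of treewidth ≤ 1, so tw(G) ≥ 2. Therefore the treewidth is 2.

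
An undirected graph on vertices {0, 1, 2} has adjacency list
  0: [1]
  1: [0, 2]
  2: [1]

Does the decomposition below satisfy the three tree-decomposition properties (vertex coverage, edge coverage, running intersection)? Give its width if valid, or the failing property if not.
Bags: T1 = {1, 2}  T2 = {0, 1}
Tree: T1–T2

Checking the three conditions: (i) the bags cover all of {0, 1, 2}; (ii) for each edge, some bag contains both endpoints; (iii) the bags containing any fixed vertex form a subtree. All hold, so the decomposition is valid with width 2 − 1 = 1.

Yes; width 1.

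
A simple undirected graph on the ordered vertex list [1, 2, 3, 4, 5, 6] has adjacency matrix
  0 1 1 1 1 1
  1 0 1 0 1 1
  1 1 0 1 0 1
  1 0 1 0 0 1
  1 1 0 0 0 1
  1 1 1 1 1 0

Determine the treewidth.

3

A width-3 tree decomposition is:
Bags: B1 = {1, 2, 3, 6}  B2 = {1, 3, 4, 6}  B3 = {1, 2, 5, 6}
Tree: B1–B2, B1–B3
The largest bag has 4 vertices, giving width 3; this decomposition certifies tw(G) ≤ 3. Conversely, {1, 2, 3, 6} is a clique of size 4, and the vertices of any clique must share a bag in every tree decomposition; so some bag has ≥ 4 vertices and tw(G) ≥ 3. Hence tw(G) = 3 exactly.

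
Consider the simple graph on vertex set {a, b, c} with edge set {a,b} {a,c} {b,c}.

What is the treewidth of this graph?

2

A width-2 tree decomposition is:
Bags: B1 = {a, b, c}
Tree: (single bag)
With just one bag of size 3, the width is 3 − 1 = 2, so tw(G) ≤ 2. Conversely, {a, b, c} is a clique of size 3, and the vertices of any clique must share a bag in every tree decomposition; so some bag has ≥ 3 vertices and tw(G) ≥ 2. Therefore the treewidth is 2.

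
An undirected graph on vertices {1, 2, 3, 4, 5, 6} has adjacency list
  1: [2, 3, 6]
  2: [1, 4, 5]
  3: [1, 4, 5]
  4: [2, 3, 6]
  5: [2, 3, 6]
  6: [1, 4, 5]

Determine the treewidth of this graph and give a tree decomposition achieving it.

Treewidth 3.
One optimal decomposition is:
Bags: B1 = {1, 2, 4, 5}  B2 = {1, 4, 5, 6}  B3 = {1, 3, 4, 5}
Tree: B1–B2, B2–B3

Each bag holds 4 vertices, so the decomposition has width 3, which upper-bounds the treewidth. For the lower bound: the 4 vertex sets {1,2}, {5,6}, {4}, {3} are disjoint, each induces a connected subgraph, and every pair is joined by at least one edge of G. Contracting each set to a single vertex therefore yields K_{4} as a minor, and since treewidth is minor-monotone, tw(G) ≥ tw(K_{4}) = 3. The upper and lower bounds meet at 3, so that is the treewidth.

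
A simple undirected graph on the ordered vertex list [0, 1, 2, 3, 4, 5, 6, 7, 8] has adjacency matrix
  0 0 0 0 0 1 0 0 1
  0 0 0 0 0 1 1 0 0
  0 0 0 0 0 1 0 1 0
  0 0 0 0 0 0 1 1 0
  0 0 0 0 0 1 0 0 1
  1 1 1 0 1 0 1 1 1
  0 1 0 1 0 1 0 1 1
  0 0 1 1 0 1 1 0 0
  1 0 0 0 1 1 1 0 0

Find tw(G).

A width-2 tree decomposition is:
Bags: B1 = {1, 5, 6}  B2 = {5, 6, 8}  B3 = {5, 6, 7}  B4 = {2, 5, 7}  B5 = {0, 5, 8}  B6 = {3, 6, 7}  B7 = {4, 5, 8}
Tree: B1–B2, B2–B3, B3–B4, B2–B5, B3–B6, B5–B7
The largest bag has 3 vertices, giving width 2; this decomposition certifies tw(G) ≤ 2. For the lower bound, the 3 vertices {3, 6, 7} are pairwise adjacent, and any tree decomposition puts a clique entirely inside one bag — forcing width ≥ 2. Hence tw(G) = 2 exactly.

2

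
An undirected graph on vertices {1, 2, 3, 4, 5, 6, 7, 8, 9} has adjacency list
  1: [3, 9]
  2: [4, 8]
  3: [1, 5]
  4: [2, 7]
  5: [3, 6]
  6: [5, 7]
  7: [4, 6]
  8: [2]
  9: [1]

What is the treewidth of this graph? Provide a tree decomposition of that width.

Treewidth 1.
Bags: B1 = {2, 8}  B2 = {2, 4}  B3 = {4, 7}  B4 = {6, 7}  B5 = {5, 6}  B6 = {3, 5}  B7 = {1, 3}  B8 = {1, 9}
Tree: B1–B2, B2–B3, B3–B4, B4–B5, B5–B6, B6–B7, B7–B8

Each bag holds 2 vertices, so the decomposition has width 1, which upper-bounds the treewidth. G has an edge, so its treewidth is at least 1. Hence tw(G) = 1 exactly.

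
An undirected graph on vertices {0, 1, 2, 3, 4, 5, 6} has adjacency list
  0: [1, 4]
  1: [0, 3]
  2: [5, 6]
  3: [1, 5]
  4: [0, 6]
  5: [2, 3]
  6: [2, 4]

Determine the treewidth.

2

A width-2 tree decomposition is:
Bags: B1 = {1, 3, 5}  B2 = {1, 2, 5}  B3 = {1, 2, 6}  B4 = {1, 4, 6}  B5 = {0, 1, 4}
Tree: B1–B2, B2–B3, B3–B4, B4–B5
The largest bag has 3 vertices, giving width 2; this decomposition certifies tw(G) ≤ 2. Since 1–3–5–2–6–4–0–1 is a cycle in G, G is not acyclic. Forests are exactly the graphs of treewidth ≤ 1, so tw(G) ≥ 2. Combining the bounds, tw(G) = 2.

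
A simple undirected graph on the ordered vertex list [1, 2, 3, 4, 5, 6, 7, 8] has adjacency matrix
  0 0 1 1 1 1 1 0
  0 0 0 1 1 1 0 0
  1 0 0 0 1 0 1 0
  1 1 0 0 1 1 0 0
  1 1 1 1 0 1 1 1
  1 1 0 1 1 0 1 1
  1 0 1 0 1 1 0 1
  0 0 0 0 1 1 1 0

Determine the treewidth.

A width-3 tree decomposition is:
Bags: B1 = {1, 4, 5, 6}  B2 = {2, 4, 5, 6}  B3 = {1, 5, 6, 7}  B4 = {5, 6, 7, 8}  B5 = {1, 3, 5, 7}
Tree: B1–B2, B1–B3, B3–B4, B3–B5
Each bag holds 4 vertices, so the decomposition has width 3, which upper-bounds the treewidth. On the other hand G contains the 4-clique {1, 3, 5, 7}. A clique must lie in a single bag of any decomposition, so no decomposition can have width below 3. Combining the bounds, tw(G) = 3.

3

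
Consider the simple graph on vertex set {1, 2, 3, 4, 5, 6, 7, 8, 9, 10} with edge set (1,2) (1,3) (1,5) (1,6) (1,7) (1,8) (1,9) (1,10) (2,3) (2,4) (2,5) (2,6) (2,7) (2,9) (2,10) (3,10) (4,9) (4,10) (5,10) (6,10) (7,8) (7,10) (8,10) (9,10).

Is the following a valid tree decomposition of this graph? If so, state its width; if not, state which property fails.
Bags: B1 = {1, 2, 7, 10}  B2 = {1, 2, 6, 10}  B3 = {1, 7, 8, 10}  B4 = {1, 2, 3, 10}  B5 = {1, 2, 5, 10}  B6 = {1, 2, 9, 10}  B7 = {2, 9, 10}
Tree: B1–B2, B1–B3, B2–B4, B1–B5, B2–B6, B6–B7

A tree decomposition must satisfy three properties: every vertex lies in some bag; for every edge, both endpoints lie together in some bag; and for every vertex, the bags containing it form a connected subtree. Here vertex 4 appears in no bag, so the decomposition is invalid.

No — vertex 4 appears in no bag.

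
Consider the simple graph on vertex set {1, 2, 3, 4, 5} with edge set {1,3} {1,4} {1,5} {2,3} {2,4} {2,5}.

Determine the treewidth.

A width-2 tree decomposition is:
Bags: B1 = {1, 2, 3}  B2 = {1, 2, 5}  B3 = {1, 2, 4}
Tree: B1–B2, B2–B3
Every bag has size at most 3, so the width is 3 − 1 = 2 and tw(G) ≤ 2. The edges 3–1–5–2–3 form a cycle, so G is not a tree and its treewidth is at least 2. Hence tw(G) = 2 exactly.

2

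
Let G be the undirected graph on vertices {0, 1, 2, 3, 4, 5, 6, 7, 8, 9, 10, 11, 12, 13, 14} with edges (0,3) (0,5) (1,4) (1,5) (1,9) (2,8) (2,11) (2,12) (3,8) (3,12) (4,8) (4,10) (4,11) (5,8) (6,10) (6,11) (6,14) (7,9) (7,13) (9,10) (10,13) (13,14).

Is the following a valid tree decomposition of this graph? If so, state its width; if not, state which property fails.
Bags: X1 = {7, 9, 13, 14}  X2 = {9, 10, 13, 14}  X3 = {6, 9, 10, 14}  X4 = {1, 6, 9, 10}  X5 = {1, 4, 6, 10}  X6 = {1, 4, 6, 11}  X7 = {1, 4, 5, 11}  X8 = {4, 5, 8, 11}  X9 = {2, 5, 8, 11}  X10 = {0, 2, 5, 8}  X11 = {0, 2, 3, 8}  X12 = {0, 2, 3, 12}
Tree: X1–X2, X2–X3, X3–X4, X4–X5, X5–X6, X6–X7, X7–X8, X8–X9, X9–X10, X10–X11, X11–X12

Yes; width 3.

Vertex coverage: the bags together contain {0, 1, 2, 3, 4, 5, 6, 7, 8, 9, 10, 11, 12, 13, 14}, the full vertex set. Edge coverage: each edge of G has both endpoints in at least one bag. Running intersection: for every vertex, the bags containing it form a connected subtree. All three properties hold, so this is a valid tree decomposition of width max|bag| − 1 = 3, and hence tw(G) ≤ 3.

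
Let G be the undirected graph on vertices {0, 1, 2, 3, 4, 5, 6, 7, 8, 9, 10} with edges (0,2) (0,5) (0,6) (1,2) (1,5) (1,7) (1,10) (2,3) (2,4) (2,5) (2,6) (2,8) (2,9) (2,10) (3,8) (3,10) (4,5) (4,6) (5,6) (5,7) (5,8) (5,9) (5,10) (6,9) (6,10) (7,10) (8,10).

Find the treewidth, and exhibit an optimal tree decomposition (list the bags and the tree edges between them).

Every bag has size at most 4, so the width is 4 − 1 = 3 and tw(G) ≤ 3. For the lower bound, the 4 vertices {2, 3, 8, 10} are pairwise adjacent, and any tree decomposition puts a clique entirely inside one bag — forcing width ≥ 3. Hence tw(G) = 3 exactly.

Treewidth 3.
Bags: B1 = {2, 5, 6, 10}  B2 = {2, 5, 6, 9}  B3 = {0, 2, 5, 6}  B4 = {2, 5, 8, 10}  B5 = {1, 2, 5, 10}  B6 = {2, 4, 5, 6}  B7 = {2, 3, 8, 10}  B8 = {1, 5, 7, 10}
Tree: B1–B2, B1–B3, B1–B4, B1–B5, B1–B6, B4–B7, B5–B8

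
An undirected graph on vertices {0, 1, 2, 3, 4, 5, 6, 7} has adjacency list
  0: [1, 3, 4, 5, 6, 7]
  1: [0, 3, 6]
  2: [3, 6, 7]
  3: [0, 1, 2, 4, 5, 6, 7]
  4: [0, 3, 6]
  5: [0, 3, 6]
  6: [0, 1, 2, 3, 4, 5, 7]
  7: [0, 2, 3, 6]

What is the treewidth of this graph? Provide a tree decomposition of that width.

Treewidth 3.
One such decomposition:
Bags: B1 = {0, 3, 4, 6}  B2 = {0, 3, 6, 7}  B3 = {0, 3, 5, 6}  B4 = {2, 3, 6, 7}  B5 = {0, 1, 3, 6}
Tree: B1–B2, B1–B3, B2–B4, B2–B5

The largest bag has 4 vertices, giving width 3; this decomposition certifies tw(G) ≤ 3. For the lower bound, the 4 vertices {0, 1, 3, 6} are pairwise adjacent, and any tree decomposition puts a clique entirely inside one bag — forcing width ≥ 3. Hence tw(G) = 3 exactly.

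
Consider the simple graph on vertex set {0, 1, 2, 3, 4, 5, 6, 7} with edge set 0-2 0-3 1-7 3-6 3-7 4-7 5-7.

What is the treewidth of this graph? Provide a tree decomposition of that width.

Each bag holds 2 vertices, so the decomposition has width 1, which upper-bounds the treewidth. Since G has at least one edge (e.g. 3–7), it is not an edgeless graph, so tw(G) ≥ 1. Combining the bounds, tw(G) = 1.

Treewidth 1.
One optimal decomposition is:
Bags: B1 = {3, 7}  B2 = {4, 7}  B3 = {3, 6}  B4 = {0, 3}  B5 = {5, 7}  B6 = {0, 2}  B7 = {1, 7}
Tree: B1–B2, B1–B3, B1–B4, B1–B5, B4–B6, B5–B7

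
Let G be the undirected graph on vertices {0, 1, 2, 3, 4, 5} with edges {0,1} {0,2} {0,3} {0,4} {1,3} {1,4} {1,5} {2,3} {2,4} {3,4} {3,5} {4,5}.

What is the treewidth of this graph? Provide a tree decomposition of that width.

Each bag holds 4 vertices, so the decomposition has width 3, which upper-bounds the treewidth. Conversely, {0, 1, 3, 4} is a clique of size 4, and the vertices of any clique must share a bag in every tree decomposition; so some bag has ≥ 4 vertices and tw(G) ≥ 3. Combining the bounds, tw(G) = 3.

Treewidth 3.
One such decomposition:
Bags: B1 = {0, 2, 3, 4}  B2 = {0, 1, 3, 4}  B3 = {1, 3, 4, 5}
Tree: B1–B2, B2–B3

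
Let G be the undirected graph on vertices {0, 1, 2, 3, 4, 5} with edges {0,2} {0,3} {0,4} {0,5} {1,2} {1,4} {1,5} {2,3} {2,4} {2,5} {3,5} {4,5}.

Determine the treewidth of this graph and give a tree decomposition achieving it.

Treewidth 3.
One such decomposition:
Bags: B1 = {0, 2, 3, 5}  B2 = {0, 2, 4, 5}  B3 = {1, 2, 4, 5}
Tree: B1–B2, B2–B3

The largest bag has 4 vertices, giving width 3; this decomposition certifies tw(G) ≤ 3. Conversely, {0, 2, 3, 5} is a clique of size 4, and the vertices of any clique must share a bag in every tree decomposition; so some bag has ≥ 4 vertices and tw(G) ≥ 3. Combining the bounds, tw(G) = 3.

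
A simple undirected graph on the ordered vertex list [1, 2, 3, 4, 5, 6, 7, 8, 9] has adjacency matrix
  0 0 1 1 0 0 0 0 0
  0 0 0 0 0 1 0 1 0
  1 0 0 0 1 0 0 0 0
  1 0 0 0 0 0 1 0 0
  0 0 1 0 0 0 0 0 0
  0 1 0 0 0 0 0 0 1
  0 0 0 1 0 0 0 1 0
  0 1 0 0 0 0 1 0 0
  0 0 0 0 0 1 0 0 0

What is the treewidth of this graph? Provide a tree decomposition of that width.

Each bag holds 2 vertices, so the decomposition has width 1, which upper-bounds the treewidth. Since G has at least one edge (e.g. 9–6), it is not an edgeless graph, so tw(G) ≥ 1. Combining the bounds, tw(G) = 1.

Treewidth 1.
One optimal decomposition is:
Bags: B1 = {6, 9}  B2 = {2, 6}  B3 = {2, 8}  B4 = {7, 8}  B5 = {4, 7}  B6 = {1, 4}  B7 = {1, 3}  B8 = {3, 5}
Tree: B1–B2, B2–B3, B3–B4, B4–B5, B5–B6, B6–B7, B7–B8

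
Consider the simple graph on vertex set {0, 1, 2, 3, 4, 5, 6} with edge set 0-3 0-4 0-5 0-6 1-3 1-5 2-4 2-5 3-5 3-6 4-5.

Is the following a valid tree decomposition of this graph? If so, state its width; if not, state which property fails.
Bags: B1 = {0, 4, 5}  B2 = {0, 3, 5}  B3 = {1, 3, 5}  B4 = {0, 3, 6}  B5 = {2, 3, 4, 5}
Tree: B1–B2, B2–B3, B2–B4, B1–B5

No — bags containing vertex 3 are not connected in the tree.

A tree decomposition must satisfy three properties: every vertex lies in some bag; for every edge, both endpoints lie together in some bag; and for every vertex, the bags containing it form a connected subtree. Here bags containing vertex 3 are not connected in the tree, so the decomposition is invalid.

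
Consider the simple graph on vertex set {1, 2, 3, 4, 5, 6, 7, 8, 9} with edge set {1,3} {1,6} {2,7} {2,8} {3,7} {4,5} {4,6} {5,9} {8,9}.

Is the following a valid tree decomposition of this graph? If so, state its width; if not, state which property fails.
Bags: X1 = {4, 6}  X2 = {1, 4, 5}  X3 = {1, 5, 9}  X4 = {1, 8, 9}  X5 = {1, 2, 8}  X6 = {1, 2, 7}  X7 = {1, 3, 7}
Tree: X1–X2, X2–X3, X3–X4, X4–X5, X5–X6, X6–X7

A tree decomposition must satisfy three properties: every vertex lies in some bag; for every edge, both endpoints lie together in some bag; and for every vertex, the bags containing it form a connected subtree. Here edge (1,6) lies in no bag, so the decomposition is invalid.

No — edge (1,6) lies in no bag.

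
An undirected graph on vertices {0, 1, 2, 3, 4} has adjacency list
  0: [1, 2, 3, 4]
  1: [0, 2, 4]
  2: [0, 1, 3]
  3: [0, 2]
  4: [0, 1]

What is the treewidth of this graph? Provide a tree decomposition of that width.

Each bag holds 3 vertices, so the decomposition has width 2, which upper-bounds the treewidth. For the lower bound, the 3 vertices {0, 1, 2} are pairwise adjacent, and any tree decomposition puts a clique entirely inside one bag — forcing width ≥ 2. Combining the bounds, tw(G) = 2.

Treewidth 2.
One such decomposition:
Bags: B1 = {0, 1, 2}  B2 = {0, 1, 4}  B3 = {0, 2, 3}
Tree: B1–B2, B1–B3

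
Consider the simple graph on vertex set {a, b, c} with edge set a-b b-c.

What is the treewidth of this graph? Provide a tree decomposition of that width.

The largest bag has 2 vertices, giving width 1; this decomposition certifies tw(G) ≤ 1. Since G has at least one edge (e.g. c–b), it is not an edgeless graph, so tw(G) ≥ 1. Therefore the treewidth is 1.

Treewidth 1.
One optimal decomposition is:
Bags: B1 = {b, c}  B2 = {a, b}
Tree: B1–B2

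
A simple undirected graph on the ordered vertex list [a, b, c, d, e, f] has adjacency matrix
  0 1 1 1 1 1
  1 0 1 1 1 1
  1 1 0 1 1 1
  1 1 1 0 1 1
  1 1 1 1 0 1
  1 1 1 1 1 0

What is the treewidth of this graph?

A width-5 tree decomposition is:
Bags: B1 = {a, b, c, d, e, f}
Tree: (single bag)
With just one bag of size 6, the width is 6 − 1 = 5, so tw(G) ≤ 5. Conversely, {a, b, c, d, e, f} is a clique of size 6, and the vertices of any clique must share a bag in every tree decomposition; so some bag has ≥ 6 vertices and tw(G) ≥ 5. The upper and lower bounds meet at 5, so that is the treewidth.

5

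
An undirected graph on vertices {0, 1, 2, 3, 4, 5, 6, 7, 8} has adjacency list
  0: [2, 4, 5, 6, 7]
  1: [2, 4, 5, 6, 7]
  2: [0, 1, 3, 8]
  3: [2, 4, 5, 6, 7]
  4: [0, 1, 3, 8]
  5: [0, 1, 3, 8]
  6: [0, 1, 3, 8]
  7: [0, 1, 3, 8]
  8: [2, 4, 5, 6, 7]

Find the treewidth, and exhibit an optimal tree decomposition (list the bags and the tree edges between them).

Treewidth 4.
Bags: B1 = {0, 1, 3, 4, 8}  B2 = {0, 1, 2, 3, 8}  B3 = {0, 1, 3, 7, 8}  B4 = {0, 1, 3, 6, 8}  B5 = {0, 1, 3, 5, 8}
Tree: B1–B2, B2–B3, B3–B4, B4–B5

Every bag has size at most 5, so the width is 5 − 1 = 4 and tw(G) ≤ 4. For the lower bound: the 5 vertex sets {1,4}, {2,3}, {7,8}, {0}, {6} are disjoint, each induces a connected subgraph, and every pair is joined by at least one edge of G. Contracting each set to a single vertex therefore yields K_{5} as a minor, and since treewidth is minor-monotone, tw(G) ≥ tw(K_{5}) = 4. The upper and lower bounds meet at 4, so that is the treewidth.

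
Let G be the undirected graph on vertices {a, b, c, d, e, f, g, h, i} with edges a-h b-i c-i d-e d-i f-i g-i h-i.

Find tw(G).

A width-1 tree decomposition is:
Bags: B1 = {d, e}  B2 = {d, i}  B3 = {g, i}  B4 = {h, i}  B5 = {c, i}  B6 = {b, i}  B7 = {f, i}  B8 = {a, h}
Tree: B1–B2, B2–B3, B2–B4, B3–B5, B2–B6, B4–B7, B4–B8
The largest bag has 2 vertices, giving width 1; this decomposition certifies tw(G) ≤ 1. Any graph with an edge has treewidth ≥ 1, and G has the edge e–d. Therefore the treewidth is 1.

1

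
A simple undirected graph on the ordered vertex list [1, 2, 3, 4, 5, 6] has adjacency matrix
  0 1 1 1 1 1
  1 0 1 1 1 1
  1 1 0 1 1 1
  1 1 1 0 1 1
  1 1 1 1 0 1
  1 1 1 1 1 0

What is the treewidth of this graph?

A width-5 tree decomposition is:
Bags: B1 = {1, 2, 3, 4, 5, 6}
Tree: (single bag)
With just one bag of size 6, the width is 6 − 1 = 5, so tw(G) ≤ 5. On the other hand G contains the 6-clique {1, 2, 3, 4, 5, 6}. A clique must lie in a single bag of any decomposition, so no decomposition can have width below 5. Combining the bounds, tw(G) = 5.

5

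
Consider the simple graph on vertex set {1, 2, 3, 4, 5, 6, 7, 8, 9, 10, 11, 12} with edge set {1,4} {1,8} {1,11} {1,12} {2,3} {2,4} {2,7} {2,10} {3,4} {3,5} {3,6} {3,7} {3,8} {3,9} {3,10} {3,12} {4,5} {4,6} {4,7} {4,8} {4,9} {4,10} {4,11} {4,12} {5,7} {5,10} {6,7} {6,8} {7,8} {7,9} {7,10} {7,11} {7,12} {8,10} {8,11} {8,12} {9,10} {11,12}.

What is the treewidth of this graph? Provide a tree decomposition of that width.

Treewidth 4.
One optimal decomposition is:
Bags: B1 = {3, 4, 7, 8, 10}  B2 = {3, 4, 7, 8, 12}  B3 = {4, 7, 8, 11, 12}  B4 = {2, 3, 4, 7, 10}  B5 = {1, 4, 8, 11, 12}  B6 = {3, 4, 7, 9, 10}  B7 = {3, 4, 5, 7, 10}  B8 = {3, 4, 6, 7, 8}
Tree: B1–B2, B2–B3, B1–B4, B3–B5, B4–B6, B4–B7, B1–B8

The largest bag has 5 vertices, giving width 4; this decomposition certifies tw(G) ≤ 4. Conversely, {1, 4, 8, 11, 12} is a clique of size 5, and the vertices of any clique must share a bag in every tree decomposition; so some bag has ≥ 5 vertices and tw(G) ≥ 4. Hence tw(G) = 4 exactly.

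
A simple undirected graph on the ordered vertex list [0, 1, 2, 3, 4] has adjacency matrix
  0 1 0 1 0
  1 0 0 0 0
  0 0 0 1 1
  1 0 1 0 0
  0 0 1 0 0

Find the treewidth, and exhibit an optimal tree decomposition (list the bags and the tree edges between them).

The largest bag has 2 vertices, giving width 1; this decomposition certifies tw(G) ≤ 1. G has an edge, so its treewidth is at least 1. Therefore the treewidth is 1.

Treewidth 1.
One such decomposition:
Bags: B1 = {0, 1}  B2 = {0, 3}  B3 = {2, 3}  B4 = {2, 4}
Tree: B1–B2, B2–B3, B3–B4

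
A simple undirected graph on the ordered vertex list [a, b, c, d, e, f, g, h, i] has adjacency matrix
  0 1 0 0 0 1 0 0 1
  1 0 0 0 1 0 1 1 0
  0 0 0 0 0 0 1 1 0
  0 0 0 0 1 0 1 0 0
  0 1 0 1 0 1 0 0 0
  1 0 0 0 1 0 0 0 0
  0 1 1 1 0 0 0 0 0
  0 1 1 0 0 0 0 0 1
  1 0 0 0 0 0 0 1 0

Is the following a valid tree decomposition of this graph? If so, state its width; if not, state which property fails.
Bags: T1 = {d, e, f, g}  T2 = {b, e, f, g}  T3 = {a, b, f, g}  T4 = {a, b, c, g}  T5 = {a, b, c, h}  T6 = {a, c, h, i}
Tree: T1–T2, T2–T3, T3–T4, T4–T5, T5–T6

Every vertex of G appears in some bag (union = {a, b, c, d, e, f, g, h, i}); every edge is covered by a bag; and for each vertex v the set of bags containing v is connected in the bag tree. The decomposition is therefore valid. The largest bag has 4 vertices, so the width is 3.

Yes; width 3.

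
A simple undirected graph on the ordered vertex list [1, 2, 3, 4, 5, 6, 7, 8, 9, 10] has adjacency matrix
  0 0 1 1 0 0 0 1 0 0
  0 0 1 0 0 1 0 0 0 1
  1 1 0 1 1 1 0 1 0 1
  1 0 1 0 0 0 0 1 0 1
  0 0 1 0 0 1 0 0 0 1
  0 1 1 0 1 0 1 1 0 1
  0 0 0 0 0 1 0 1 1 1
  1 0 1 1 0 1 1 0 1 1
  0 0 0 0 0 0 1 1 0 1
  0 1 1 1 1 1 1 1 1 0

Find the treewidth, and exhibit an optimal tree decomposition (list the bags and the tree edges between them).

Every bag has size at most 4, so the width is 4 − 1 = 3 and tw(G) ≤ 3. For the lower bound, the 4 vertices {1, 3, 4, 8} are pairwise adjacent, and any tree decomposition puts a clique entirely inside one bag — forcing width ≥ 3. Hence tw(G) = 3 exactly.

Treewidth 3.
One optimal decomposition is:
Bags: B1 = {3, 6, 8, 10}  B2 = {3, 4, 8, 10}  B3 = {6, 7, 8, 10}  B4 = {1, 3, 4, 8}  B5 = {3, 5, 6, 10}  B6 = {7, 8, 9, 10}  B7 = {2, 3, 6, 10}
Tree: B1–B2, B1–B3, B2–B4, B1–B5, B3–B6, B5–B7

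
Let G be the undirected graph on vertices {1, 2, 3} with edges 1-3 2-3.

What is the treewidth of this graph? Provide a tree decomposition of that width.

The largest bag has 2 vertices, giving width 1; this decomposition certifies tw(G) ≤ 1. Since G has at least one edge (e.g. 2–3), it is not an edgeless graph, so tw(G) ≥ 1. Therefore the treewidth is 1.

Treewidth 1.
One optimal decomposition is:
Bags: B1 = {2, 3}  B2 = {1, 3}
Tree: B1–B2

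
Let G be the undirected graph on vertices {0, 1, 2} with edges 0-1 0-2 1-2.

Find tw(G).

A width-2 tree decomposition is:
Bags: B1 = {0, 1, 2}
Tree: (single bag)
A single bag containing all 3 vertices is trivially a valid decomposition of width 2. Conversely, {0, 1, 2} is a clique of size 3, and the vertices of any clique must share a bag in every tree decomposition; so some bag has ≥ 3 vertices and tw(G) ≥ 2. Therefore the treewidth is 2.

2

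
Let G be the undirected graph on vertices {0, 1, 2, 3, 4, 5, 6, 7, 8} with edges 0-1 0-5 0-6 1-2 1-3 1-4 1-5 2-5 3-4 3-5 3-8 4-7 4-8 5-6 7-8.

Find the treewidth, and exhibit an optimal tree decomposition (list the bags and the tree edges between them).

Each bag holds 3 vertices, so the decomposition has width 2, which upper-bounds the treewidth. Conversely, {3, 4, 8} is a clique of size 3, and the vertices of any clique must share a bag in every tree decomposition; so some bag has ≥ 3 vertices and tw(G) ≥ 2. Hence tw(G) = 2 exactly.

Treewidth 2.
One such decomposition:
Bags: B1 = {1, 3, 5}  B2 = {1, 3, 4}  B3 = {0, 1, 5}  B4 = {0, 5, 6}  B5 = {3, 4, 8}  B6 = {4, 7, 8}  B7 = {1, 2, 5}
Tree: B1–B2, B1–B3, B3–B4, B2–B5, B5–B6, B3–B7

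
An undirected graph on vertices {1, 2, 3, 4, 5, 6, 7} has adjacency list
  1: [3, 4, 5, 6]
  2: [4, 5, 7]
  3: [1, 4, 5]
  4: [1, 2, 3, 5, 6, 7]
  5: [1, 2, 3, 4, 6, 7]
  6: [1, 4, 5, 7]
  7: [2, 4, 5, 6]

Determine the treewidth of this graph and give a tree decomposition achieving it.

Treewidth 3.
One optimal decomposition is:
Bags: B1 = {4, 5, 6, 7}  B2 = {1, 4, 5, 6}  B3 = {1, 3, 4, 5}  B4 = {2, 4, 5, 7}
Tree: B1–B2, B2–B3, B1–B4

The largest bag has 4 vertices, giving width 3; this decomposition certifies tw(G) ≤ 3. For the lower bound, the 4 vertices {1, 3, 4, 5} are pairwise adjacent, and any tree decomposition puts a clique entirely inside one bag — forcing width ≥ 3. The upper and lower bounds meet at 3, so that is the treewidth.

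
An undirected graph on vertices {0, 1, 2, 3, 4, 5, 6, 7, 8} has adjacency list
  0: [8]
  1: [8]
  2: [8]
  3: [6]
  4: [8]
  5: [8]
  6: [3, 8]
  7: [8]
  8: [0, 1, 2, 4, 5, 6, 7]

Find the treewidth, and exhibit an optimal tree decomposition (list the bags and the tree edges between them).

Treewidth 1.
One such decomposition:
Bags: B1 = {1, 8}  B2 = {0, 8}  B3 = {6, 8}  B4 = {4, 8}  B5 = {7, 8}  B6 = {3, 6}  B7 = {2, 8}  B8 = {5, 8}
Tree: B1–B2, B2–B3, B1–B4, B3–B5, B3–B6, B3–B7, B1–B8

Every bag has size at most 2, so the width is 2 − 1 = 1 and tw(G) ≤ 1. Since G has at least one edge (e.g. 8–1), it is not an edgeless graph, so tw(G) ≥ 1. The upper and lower bounds meet at 1, so that is the treewidth.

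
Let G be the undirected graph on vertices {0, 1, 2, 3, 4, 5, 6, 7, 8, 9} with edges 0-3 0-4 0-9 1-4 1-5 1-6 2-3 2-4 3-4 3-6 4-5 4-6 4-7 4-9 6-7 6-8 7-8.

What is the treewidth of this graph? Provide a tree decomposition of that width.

Treewidth 2.
One optimal decomposition is:
Bags: B1 = {0, 3, 4}  B2 = {0, 4, 9}  B3 = {3, 4, 6}  B4 = {4, 6, 7}  B5 = {1, 4, 6}  B6 = {1, 4, 5}  B7 = {6, 7, 8}  B8 = {2, 3, 4}
Tree: B1–B2, B1–B3, B3–B4, B3–B5, B5–B6, B4–B7, B1–B8

Each bag holds 3 vertices, so the decomposition has width 2, which upper-bounds the treewidth. Conversely, {6, 7, 8} is a clique of size 3, and the vertices of any clique must share a bag in every tree decomposition; so some bag has ≥ 3 vertices and tw(G) ≥ 2. The upper and lower bounds meet at 2, so that is the treewidth.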